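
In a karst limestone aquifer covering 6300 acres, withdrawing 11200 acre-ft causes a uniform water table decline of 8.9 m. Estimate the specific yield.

Sy ≈ 0.061

A = 6300 acres = 2.55 × 10^7 m²
ΔV = 11200 acre-ft = 1.381 × 10^7 m³
Sy = ΔV / (A × Δh) = 1.381 × 10^7 m³ / (2.55 × 10^7 m² × 8.9 m) = 0.06088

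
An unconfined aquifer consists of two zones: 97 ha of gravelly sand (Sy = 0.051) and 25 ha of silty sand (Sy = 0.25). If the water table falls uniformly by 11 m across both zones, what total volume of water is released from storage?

ΔV ≈ 1.23 × 10^6 m³

A₁ = 97 ha = 9.7 × 10^5 m²; A₂ = 25 ha = 2.5 × 10^5 m²
ΔV₁ = 0.051 × 9.7 × 10^5 × 11 = 5.442 × 10^5 m³
ΔV₂ = 0.25 × 2.5 × 10^5 × 11 = 6.875 × 10^5 m³
ΔV = ΔV₁ + ΔV₂ = 1.232 × 10^6 m³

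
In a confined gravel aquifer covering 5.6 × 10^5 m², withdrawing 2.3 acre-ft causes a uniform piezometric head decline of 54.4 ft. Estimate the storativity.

Δh = 54.4 ft = 16.58 m
ΔV = 2.3 acre-ft = 2837 m³
S = ΔV / (A × Δh) = 2837 m³ / (5.6 × 10^5 m² × 16.58 m) = 3.055 × 10^-4

S ≈ 3.1 × 10^-4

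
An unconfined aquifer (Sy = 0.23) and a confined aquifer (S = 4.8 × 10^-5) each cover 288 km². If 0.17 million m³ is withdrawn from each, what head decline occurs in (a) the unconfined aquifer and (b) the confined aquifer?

Δh_u ≈ 0.00257 m; Δh_c ≈ 12.3 m

A = 288 km² = 2.88 × 10^8 m²
ΔV = 0.17 million m³ = 1.7 × 10^5 m³
Unconfined: Δh_u = ΔV/(Sy·A) = 1.7 × 10^5/(0.23 × 2.88 × 10^8) = 0.002566 m
Confined: Δh_c = ΔV/(S·A) = 1.7 × 10^5/(4.8 × 10^-5 × 2.88 × 10^8) = 12.3 m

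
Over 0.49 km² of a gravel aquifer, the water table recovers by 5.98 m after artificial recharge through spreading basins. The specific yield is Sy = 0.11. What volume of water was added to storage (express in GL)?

A = 0.49 km² = 4.9 × 10^5 m²
ΔV = Sy × A × Δh = 0.11 × 4.9 × 10^5 m² × 5.98 m = 3.223 × 10^5 m³
ΔV = 3.223 × 10^5 m³ = 0.3223 GL

ΔV ≈ 0.322 GL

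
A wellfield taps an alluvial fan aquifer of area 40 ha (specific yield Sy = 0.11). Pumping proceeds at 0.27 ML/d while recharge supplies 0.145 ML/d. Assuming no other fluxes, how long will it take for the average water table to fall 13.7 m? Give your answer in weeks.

t ≈ 689 weeks

A = 40 ha = 4 × 10^5 m²
ΔV = Sy × A × Δh = 0.11 × 4 × 10^5 × 13.7 = 6.028 × 10^5 m³
Net withdrawal = 0.27 − 0.145 = 0.125 ML/d = 125 m³/d
t = ΔV / Q = 6.028 × 10^5 m³ / 125 m³/d = 4822 d
t = 4822 d ≈ 688.9 weeks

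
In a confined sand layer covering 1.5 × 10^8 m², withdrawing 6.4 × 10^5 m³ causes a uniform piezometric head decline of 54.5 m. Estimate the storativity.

S ≈ 7.8 × 10^-5

S = ΔV / (A × Δh) = 6.4 × 10^5 m³ / (1.5 × 10^8 m² × 54.5 m) = 7.829 × 10^-5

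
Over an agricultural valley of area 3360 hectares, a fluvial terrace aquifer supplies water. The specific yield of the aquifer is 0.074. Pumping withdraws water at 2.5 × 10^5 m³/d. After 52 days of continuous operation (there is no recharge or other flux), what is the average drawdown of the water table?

Δh ≈ 5.23 m

A = 3360 hectares = 3.36 × 10^7 m²
ΔV = Q × t = 2.5 × 10^5 m³/d × 52 d = 1.3 × 10^7 m³
Δh = ΔV / (Sy × A) = 1.3 × 10^7 / (0.074 × 3.36 × 10^7) = 5.228 m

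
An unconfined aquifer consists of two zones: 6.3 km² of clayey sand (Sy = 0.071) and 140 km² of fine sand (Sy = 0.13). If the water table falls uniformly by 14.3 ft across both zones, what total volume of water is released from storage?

A₁ = 6.3 km² = 6.3 × 10^6 m²; A₂ = 140 km² = 1.4 × 10^8 m²
Δh = 14.3 ft = 4.359 m
ΔV₁ = 0.071 × 6.3 × 10^6 × 4.359 = 1.95 × 10^6 m³
ΔV₂ = 0.13 × 1.4 × 10^8 × 4.359 = 7.933 × 10^7 m³
ΔV = ΔV₁ + ΔV₂ = 8.128 × 10^7 m³

ΔV ≈ 8.13 × 10^7 m³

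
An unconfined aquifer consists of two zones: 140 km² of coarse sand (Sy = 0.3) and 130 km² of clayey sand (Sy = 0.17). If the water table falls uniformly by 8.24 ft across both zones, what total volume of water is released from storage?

A₁ = 140 km² = 1.4 × 10^8 m²; A₂ = 130 km² = 1.3 × 10^8 m²
Δh = 8.24 ft = 2.512 m
ΔV₁ = 0.3 × 1.4 × 10^8 × 2.512 = 1.055 × 10^8 m³
ΔV₂ = 0.17 × 1.3 × 10^8 × 2.512 = 5.551 × 10^7 m³
ΔV = ΔV₁ + ΔV₂ = 1.61 × 10^8 m³

ΔV ≈ 1.61 × 10^8 m³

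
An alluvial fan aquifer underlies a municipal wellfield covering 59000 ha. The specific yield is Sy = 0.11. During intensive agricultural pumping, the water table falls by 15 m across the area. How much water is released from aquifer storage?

ΔV ≈ 9.73 × 10^8 m³

A = 59000 ha = 5.9 × 10^8 m²
ΔV = Sy × A × Δh = 0.11 × 5.9 × 10^8 m² × 15 m = 9.735 × 10^8 m³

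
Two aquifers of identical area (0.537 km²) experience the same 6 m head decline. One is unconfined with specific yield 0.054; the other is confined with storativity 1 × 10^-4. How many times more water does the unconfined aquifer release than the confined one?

ΔV_u / ΔV_c ≈ 540

A = 0.537 km² = 5.37 × 10^5 m²
Unconfined: ΔV_u = Sy × A × Δh = 0.054 × 5.37 × 10^5 × 6 = 1.74 × 10^5 m³
Confined: ΔV_c = S × A × Δh = 1 × 10^-4 × 5.37 × 10^5 × 6 = 322.2 m³
Ratio = ΔV_u / ΔV_c = Sy / S = 0.054 / 1 × 10^-4 = 540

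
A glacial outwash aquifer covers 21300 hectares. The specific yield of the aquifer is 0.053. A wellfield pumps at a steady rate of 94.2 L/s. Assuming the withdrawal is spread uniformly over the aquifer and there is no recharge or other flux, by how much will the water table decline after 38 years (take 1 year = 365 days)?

A = 21300 hectares = 2.13 × 10^8 m²
Q = 94.2 L/s = 8139 m³/d
t = 38 years = 13870 d
ΔV = Q × t = 8139 m³/d × 13870 d = 1.129 × 10^8 m³
Δh = ΔV / (Sy × A) = 1.129 × 10^8 / (0.053 × 2.13 × 10^8) = 10 m

Δh ≈ 10 m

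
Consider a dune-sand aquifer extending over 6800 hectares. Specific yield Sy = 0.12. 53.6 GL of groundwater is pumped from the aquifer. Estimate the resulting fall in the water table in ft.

Δh ≈ 21.6 ft

A = 6800 hectares = 6.8 × 10^7 m²
ΔV = 53.6 GL = 5.36 × 10^7 m³
Δh = ΔV / (Sy × A) = 5.36 × 10^7 m³ / (0.12 × 6.8 × 10^7 m²) = 6.569 m
Δh = 6.569 m = 21.55 ft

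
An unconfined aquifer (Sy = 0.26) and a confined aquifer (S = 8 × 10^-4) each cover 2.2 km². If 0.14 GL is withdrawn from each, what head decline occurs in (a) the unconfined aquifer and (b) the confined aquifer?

A = 2.2 km² = 2.2 × 10^6 m²
ΔV = 0.14 GL = 1.4 × 10^5 m³
Unconfined: Δh_u = ΔV/(Sy·A) = 1.4 × 10^5/(0.26 × 2.2 × 10^6) = 0.2448 m
Confined: Δh_c = ΔV/(S·A) = 1.4 × 10^5/(8 × 10^-4 × 2.2 × 10^6) = 79.55 m

Δh_u ≈ 0.245 m; Δh_c ≈ 79.5 m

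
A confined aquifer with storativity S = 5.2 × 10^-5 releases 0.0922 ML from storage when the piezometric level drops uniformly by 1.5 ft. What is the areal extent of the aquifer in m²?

A ≈ 3.88 × 10^6 m²

Δh = 1.5 ft = 0.4572 m
ΔV = 0.0922 ML = 92.2 m³
A = ΔV / (S × Δh) = 92.2 / (5.2 × 10^-5 × 0.4572) = 3.878 × 10^6 m²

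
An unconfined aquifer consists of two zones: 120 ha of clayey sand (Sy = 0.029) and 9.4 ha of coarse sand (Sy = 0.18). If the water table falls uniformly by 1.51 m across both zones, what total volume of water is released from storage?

A₁ = 120 ha = 1.2 × 10^6 m²; A₂ = 9.4 ha = 94000 m²
ΔV₁ = 0.029 × 1.2 × 10^6 × 1.51 = 52550 m³
ΔV₂ = 0.18 × 94000 × 1.51 = 25550 m³
ΔV = ΔV₁ + ΔV₂ = 78100 m³

ΔV ≈ 78100 m³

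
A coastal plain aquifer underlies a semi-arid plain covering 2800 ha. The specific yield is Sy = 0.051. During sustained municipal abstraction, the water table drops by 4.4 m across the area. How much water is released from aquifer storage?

ΔV ≈ 6.28 × 10^6 m³

A = 2800 ha = 2.8 × 10^7 m²
ΔV = Sy × A × Δh = 0.051 × 2.8 × 10^7 m² × 4.4 m = 6.283 × 10^6 m³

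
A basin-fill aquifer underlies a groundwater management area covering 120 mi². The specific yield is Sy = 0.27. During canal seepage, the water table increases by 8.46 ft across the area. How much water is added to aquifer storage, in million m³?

A = 120 mi² = 3.108 × 10^8 m²
Δh = 8.46 ft = 2.579 m
ΔV = Sy × A × Δh = 0.27 × 3.108 × 10^8 m² × 2.579 m = 2.164 × 10^8 m³
ΔV = 2.164 × 10^8 m³ = 216.4 million m³

ΔV ≈ 216 million m³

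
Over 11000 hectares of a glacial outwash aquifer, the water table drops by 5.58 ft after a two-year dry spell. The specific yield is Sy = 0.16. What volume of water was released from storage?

A = 11000 hectares = 1.1 × 10^8 m²
Δh = 5.58 ft = 1.701 m
ΔV = Sy × A × Δh = 0.16 × 1.1 × 10^8 m² × 1.701 m = 2.993 × 10^7 m³

ΔV ≈ 2.99 × 10^7 m³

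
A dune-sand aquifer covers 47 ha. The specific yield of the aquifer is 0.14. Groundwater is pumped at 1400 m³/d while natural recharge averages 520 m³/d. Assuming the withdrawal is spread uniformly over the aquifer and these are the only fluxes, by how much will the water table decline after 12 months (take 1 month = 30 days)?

Δh ≈ 4.81 m

A = 47 ha = 4.7 × 10^5 m²
Net abstraction = 1400 − 520 = 880 m³/d
t = 12 months = 360 d
ΔV = Q × t = 880 m³/d × 360 d = 3.168 × 10^5 m³
Δh = ΔV / (Sy × A) = 3.168 × 10^5 / (0.14 × 4.7 × 10^5) = 4.815 m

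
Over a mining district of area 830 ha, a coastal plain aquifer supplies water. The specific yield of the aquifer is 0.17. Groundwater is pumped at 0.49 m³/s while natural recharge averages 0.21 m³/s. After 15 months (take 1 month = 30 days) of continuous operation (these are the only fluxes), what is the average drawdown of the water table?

Δh ≈ 7.72 m

A = 830 ha = 8.3 × 10^6 m²
Net abstraction = 0.49 − 0.21 = 0.28 m³/s
Q_net = 0.28 m³/s = 24190 m³/d
t = 15 months = 450 d
ΔV = Q × t = 24190 m³/d × 450 d = 1.089 × 10^7 m³
Δh = ΔV / (Sy × A) = 1.089 × 10^7 / (0.17 × 8.3 × 10^6) = 7.715 m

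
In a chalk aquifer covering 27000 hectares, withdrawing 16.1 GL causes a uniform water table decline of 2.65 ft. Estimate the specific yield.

Sy ≈ 0.074

A = 27000 hectares = 2.7 × 10^8 m²
Δh = 2.65 ft = 0.8077 m
ΔV = 16.1 GL = 1.61 × 10^7 m³
Sy = ΔV / (A × Δh) = 1.61 × 10^7 m³ / (2.7 × 10^8 m² × 0.8077 m) = 0.07382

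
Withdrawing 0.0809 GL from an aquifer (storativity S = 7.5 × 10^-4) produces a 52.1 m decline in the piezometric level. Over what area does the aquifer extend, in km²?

ΔV = 0.0809 GL = 80900 m³
A = ΔV / (S × Δh) = 80900 / (7.5 × 10^-4 × 52.1) = 2.07 × 10^6 m²
A = 2.07 × 10^6 m² = 2.07 km²

A ≈ 2.07 km²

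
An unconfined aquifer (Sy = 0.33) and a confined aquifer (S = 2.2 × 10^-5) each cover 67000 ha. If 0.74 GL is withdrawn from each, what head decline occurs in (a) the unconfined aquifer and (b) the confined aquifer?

A = 67000 ha = 6.7 × 10^8 m²
ΔV = 0.74 GL = 7.4 × 10^5 m³
Unconfined: Δh_u = ΔV/(Sy·A) = 7.4 × 10^5/(0.33 × 6.7 × 10^8) = 0.003347 m
Confined: Δh_c = ΔV/(S·A) = 7.4 × 10^5/(2.2 × 10^-5 × 6.7 × 10^8) = 50.2 m

Δh_u ≈ 0.00335 m; Δh_c ≈ 50.2 m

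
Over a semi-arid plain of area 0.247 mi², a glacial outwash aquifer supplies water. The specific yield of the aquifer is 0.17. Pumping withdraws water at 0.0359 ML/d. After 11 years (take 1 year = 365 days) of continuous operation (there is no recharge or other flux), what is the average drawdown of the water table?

Δh ≈ 1.33 m

A = 0.247 mi² = 6.397 × 10^5 m²
Q = 0.0359 ML/d = 35.9 m³/d
t = 11 years = 4015 d
ΔV = Q × t = 35.9 m³/d × 4015 d = 1.441 × 10^5 m³
Δh = ΔV / (Sy × A) = 1.441 × 10^5 / (0.17 × 6.397 × 10^5) = 1.325 m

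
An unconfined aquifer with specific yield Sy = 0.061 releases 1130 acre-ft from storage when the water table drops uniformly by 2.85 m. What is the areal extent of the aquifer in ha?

ΔV = 1130 acre-ft = 1.394 × 10^6 m³
A = ΔV / (Sy × Δh) = 1.394 × 10^6 / (0.061 × 2.85) = 8.017 × 10^6 m²
A = 8.017 × 10^6 m² = 801.7 ha

A ≈ 802 ha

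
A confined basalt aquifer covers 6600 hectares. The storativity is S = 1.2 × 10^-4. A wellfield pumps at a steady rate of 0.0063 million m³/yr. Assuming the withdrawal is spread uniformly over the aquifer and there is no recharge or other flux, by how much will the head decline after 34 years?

Δh ≈ 27 m

A = 6600 hectares = 6.6 × 10^7 m²
Q = 0.0063 million m³/yr = 17.26 m³/d
t = 34 years = 12410 d
ΔV = Q × t = 17.26 m³/d × 12410 d = 2.142 × 10^5 m³
Δh = ΔV / (S × A) = 2.142 × 10^5 / (1.2 × 10^-4 × 6.6 × 10^7) = 27.05 m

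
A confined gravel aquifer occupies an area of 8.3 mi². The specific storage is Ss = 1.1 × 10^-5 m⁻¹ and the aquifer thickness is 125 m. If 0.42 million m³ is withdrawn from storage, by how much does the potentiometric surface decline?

Δh ≈ 14.2 m

S = Ss × b = 1.1 × 10^-5 m⁻¹ × 125 m = 1.375 × 10^-3
A = 8.3 mi² = 2.15 × 10^7 m²
ΔV = 0.42 million m³ = 4.2 × 10^5 m³
Δh = ΔV / (S × A) = 4.2 × 10^5 m³ / (0.001375 × 2.15 × 10^7 m²) = 14.21 m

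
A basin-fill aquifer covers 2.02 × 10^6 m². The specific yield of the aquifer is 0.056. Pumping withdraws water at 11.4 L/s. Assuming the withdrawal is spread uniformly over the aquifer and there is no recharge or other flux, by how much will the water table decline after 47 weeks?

Δh ≈ 2.86 m

Q = 11.4 L/s = 985 m³/d
t = 47 weeks = 329 d
ΔV = Q × t = 985 m³/d × 329 d = 3.241 × 10^5 m³
Δh = ΔV / (Sy × A) = 3.241 × 10^5 / (0.056 × 2.02 × 10^6) = 2.865 m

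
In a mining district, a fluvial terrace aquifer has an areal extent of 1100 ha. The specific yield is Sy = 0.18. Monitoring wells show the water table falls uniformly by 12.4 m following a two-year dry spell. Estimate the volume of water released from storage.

A = 1100 ha = 1.1 × 10^7 m²
ΔV = Sy × A × Δh = 0.18 × 1.1 × 10^7 m² × 12.4 m = 2.455 × 10^7 m³

ΔV ≈ 2.46 × 10^7 m³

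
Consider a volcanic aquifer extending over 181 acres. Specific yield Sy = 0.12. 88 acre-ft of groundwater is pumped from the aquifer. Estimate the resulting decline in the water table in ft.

Δh ≈ 4.05 ft

A = 181 acres = 7.325 × 10^5 m²
ΔV = 88 acre-ft = 1.085 × 10^5 m³
Δh = ΔV / (Sy × A) = 1.085 × 10^5 m³ / (0.12 × 7.325 × 10^5 m²) = 1.235 m
Δh = 1.235 m = 4.052 ft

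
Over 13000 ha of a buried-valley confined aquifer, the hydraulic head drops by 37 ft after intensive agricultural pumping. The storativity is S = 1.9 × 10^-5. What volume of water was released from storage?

A = 13000 ha = 1.3 × 10^8 m²
Δh = 37 ft = 11.28 m
ΔV = S × A × Δh = 1.9 × 10^-5 × 1.3 × 10^8 m² × 11.28 m = 27860 m³

ΔV ≈ 27900 m³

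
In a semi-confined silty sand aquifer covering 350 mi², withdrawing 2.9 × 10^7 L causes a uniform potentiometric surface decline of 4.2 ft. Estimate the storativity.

A = 350 mi² = 9.065 × 10^8 m²
Δh = 4.2 ft = 1.28 m
ΔV = 2.9 × 10^7 L = 29000 m³
S = ΔV / (A × Δh) = 29000 m³ / (9.065 × 10^8 m² × 1.28 m) = 2.499 × 10^-5

S ≈ 2.5 × 10^-5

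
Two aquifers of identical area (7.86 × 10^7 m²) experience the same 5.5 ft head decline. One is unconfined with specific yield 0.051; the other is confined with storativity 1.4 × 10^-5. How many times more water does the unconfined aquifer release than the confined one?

Δh = 5.5 ft = 1.676 m
Unconfined: ΔV_u = Sy × A × Δh = 0.051 × 7.86 × 10^7 × 1.676 = 6.72 × 10^6 m³
Confined: ΔV_c = S × A × Δh = 1.4 × 10^-5 × 7.86 × 10^7 × 1.676 = 1845 m³
Ratio = ΔV_u / ΔV_c = Sy / S = 0.051 / 1.4 × 10^-5 = 3643

ΔV_u / ΔV_c ≈ 3640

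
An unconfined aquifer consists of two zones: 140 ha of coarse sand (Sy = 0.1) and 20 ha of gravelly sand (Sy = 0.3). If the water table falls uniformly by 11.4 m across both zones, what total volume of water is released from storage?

ΔV ≈ 2.28 × 10^6 m³

A₁ = 140 ha = 1.4 × 10^6 m²; A₂ = 20 ha = 2 × 10^5 m²
ΔV₁ = 0.1 × 1.4 × 10^6 × 11.4 = 1.596 × 10^6 m³
ΔV₂ = 0.3 × 2 × 10^5 × 11.4 = 6.84 × 10^5 m³
ΔV = ΔV₁ + ΔV₂ = 2.28 × 10^6 m³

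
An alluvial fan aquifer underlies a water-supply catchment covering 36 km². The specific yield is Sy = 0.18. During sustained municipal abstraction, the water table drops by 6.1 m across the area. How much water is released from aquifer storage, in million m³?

A = 36 km² = 3.6 × 10^7 m²
ΔV = Sy × A × Δh = 0.18 × 3.6 × 10^7 m² × 6.1 m = 3.953 × 10^7 m³
ΔV = 3.953 × 10^7 m³ = 39.53 million m³

ΔV ≈ 39.5 million m³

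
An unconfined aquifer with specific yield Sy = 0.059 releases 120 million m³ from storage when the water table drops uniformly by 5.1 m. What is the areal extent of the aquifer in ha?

A ≈ 39900 ha

ΔV = 120 million m³ = 1.2 × 10^8 m³
A = ΔV / (Sy × Δh) = 1.2 × 10^8 / (0.059 × 5.1) = 3.988 × 10^8 m²
A = 3.988 × 10^8 m² = 39880 ha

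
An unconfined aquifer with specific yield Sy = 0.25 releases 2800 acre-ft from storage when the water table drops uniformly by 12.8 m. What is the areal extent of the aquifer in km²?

ΔV = 2800 acre-ft = 3.454 × 10^6 m³
A = ΔV / (Sy × Δh) = 3.454 × 10^6 / (0.25 × 12.8) = 1.079 × 10^6 m²
A = 1.079 × 10^6 m² = 1.079 km²

A ≈ 1.08 km²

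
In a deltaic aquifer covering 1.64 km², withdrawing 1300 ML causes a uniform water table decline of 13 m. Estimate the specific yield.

Sy ≈ 0.061

A = 1.64 km² = 1.64 × 10^6 m²
ΔV = 1300 ML = 1.3 × 10^6 m³
Sy = ΔV / (A × Δh) = 1.3 × 10^6 m³ / (1.64 × 10^6 m² × 13 m) = 0.06098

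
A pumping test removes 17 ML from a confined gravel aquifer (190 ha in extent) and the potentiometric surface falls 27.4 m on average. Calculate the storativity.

A = 190 ha = 1.9 × 10^6 m²
ΔV = 17 ML = 17000 m³
S = ΔV / (A × Δh) = 17000 m³ / (1.9 × 10^6 m² × 27.4 m) = 3.265 × 10^-4

S ≈ 3.3 × 10^-4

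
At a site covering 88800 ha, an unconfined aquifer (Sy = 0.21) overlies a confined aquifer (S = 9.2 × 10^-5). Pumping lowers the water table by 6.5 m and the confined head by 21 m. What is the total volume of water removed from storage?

A = 88800 ha = 8.88 × 10^8 m²
Unconfined: ΔV_u = Sy × A × Δh_u = 0.21 × 8.88 × 10^8 × 6.5 = 1.212 × 10^9 m³
Confined: ΔV_c = S × A × Δh_c = 9.2 × 10^-5 × 8.88 × 10^8 × 21 = 1.716 × 10^6 m³
Total ΔV = 1.212 × 10^9 + 1.716 × 10^6 = 1.214 × 10^9 m³

ΔV ≈ 1.21 × 10^9 m³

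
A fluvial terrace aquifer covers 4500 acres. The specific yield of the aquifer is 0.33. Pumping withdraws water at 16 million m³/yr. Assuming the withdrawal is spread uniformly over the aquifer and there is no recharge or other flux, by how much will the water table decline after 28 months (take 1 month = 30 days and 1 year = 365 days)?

A = 4500 acres = 1.821 × 10^7 m²
Q = 16 million m³/yr = 43840 m³/d
t = 28 months = 840 d
ΔV = Q × t = 43840 m³/d × 840 d = 3.682 × 10^7 m³
Δh = ΔV / (Sy × A) = 3.682 × 10^7 / (0.33 × 1.821 × 10^7) = 6.127 m

Δh ≈ 6.13 m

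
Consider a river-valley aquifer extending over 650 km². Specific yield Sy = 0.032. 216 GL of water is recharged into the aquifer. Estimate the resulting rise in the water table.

A = 650 km² = 6.5 × 10^8 m²
ΔV = 216 GL = 2.16 × 10^8 m³
Δh = ΔV / (Sy × A) = 2.16 × 10^8 m³ / (0.032 × 6.5 × 10^8 m²) = 10.38 m

Δh ≈ 10.4 m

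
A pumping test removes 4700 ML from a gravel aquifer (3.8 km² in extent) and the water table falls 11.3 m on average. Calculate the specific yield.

Sy ≈ 0.11

A = 3.8 km² = 3.8 × 10^6 m²
ΔV = 4700 ML = 4.7 × 10^6 m³
Sy = ΔV / (A × Δh) = 4.7 × 10^6 m³ / (3.8 × 10^6 m² × 11.3 m) = 0.1095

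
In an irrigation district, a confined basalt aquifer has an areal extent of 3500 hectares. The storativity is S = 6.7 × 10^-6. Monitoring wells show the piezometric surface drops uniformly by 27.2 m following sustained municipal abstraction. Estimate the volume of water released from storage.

A = 3500 hectares = 3.5 × 10^7 m²
ΔV = S × A × Δh = 6.7 × 10^-6 × 3.5 × 10^7 m² × 27.2 m = 6378 m³

ΔV ≈ 6380 m³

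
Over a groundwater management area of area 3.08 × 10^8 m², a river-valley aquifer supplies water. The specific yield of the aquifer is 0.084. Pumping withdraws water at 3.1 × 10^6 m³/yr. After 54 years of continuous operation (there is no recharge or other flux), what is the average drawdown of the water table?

Q = 3.1 × 10^6 m³/yr = 8493 m³/d
t = 54 years = 19710 d
ΔV = Q × t = 8493 m³/d × 19710 d = 1.674 × 10^8 m³
Δh = ΔV / (Sy × A) = 1.674 × 10^8 / (0.084 × 3.08 × 10^8) = 6.47 m

Δh ≈ 6.47 m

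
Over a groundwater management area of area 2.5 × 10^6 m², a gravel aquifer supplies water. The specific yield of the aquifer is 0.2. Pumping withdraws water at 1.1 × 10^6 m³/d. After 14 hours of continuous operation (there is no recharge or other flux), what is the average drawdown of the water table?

t = 14 hours = 0.5833 d
ΔV = Q × t = 1.1 × 10^6 m³/d × 0.5833 d = 6.417 × 10^5 m³
Δh = ΔV / (Sy × A) = 6.417 × 10^5 / (0.2 × 2.5 × 10^6) = 1.283 m

Δh ≈ 1.28 m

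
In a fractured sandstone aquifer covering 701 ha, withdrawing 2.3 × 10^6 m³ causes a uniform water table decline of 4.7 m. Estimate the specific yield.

Sy ≈ 0.07

A = 701 ha = 7.01 × 10^6 m²
Sy = ΔV / (A × Δh) = 2.3 × 10^6 m³ / (7.01 × 10^6 m² × 4.7 m) = 0.06981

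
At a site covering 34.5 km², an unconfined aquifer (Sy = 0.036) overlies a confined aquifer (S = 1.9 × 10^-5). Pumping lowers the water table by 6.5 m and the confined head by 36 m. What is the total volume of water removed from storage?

A = 34.5 km² = 3.45 × 10^7 m²
Unconfined: ΔV_u = Sy × A × Δh_u = 0.036 × 3.45 × 10^7 × 6.5 = 8.073 × 10^6 m³
Confined: ΔV_c = S × A × Δh_c = 1.9 × 10^-5 × 3.45 × 10^7 × 36 = 23600 m³
Total ΔV = 8.073 × 10^6 + 23600 = 8.097 × 10^6 m³

ΔV ≈ 8.1 × 10^6 m³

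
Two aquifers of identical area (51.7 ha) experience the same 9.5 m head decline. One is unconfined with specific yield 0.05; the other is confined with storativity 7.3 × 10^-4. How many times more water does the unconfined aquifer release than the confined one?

ΔV_u / ΔV_c ≈ 68.5

A = 51.7 ha = 5.17 × 10^5 m²
Unconfined: ΔV_u = Sy × A × Δh = 0.05 × 5.17 × 10^5 × 9.5 = 2.456 × 10^5 m³
Confined: ΔV_c = S × A × Δh = 7.3 × 10^-4 × 5.17 × 10^5 × 9.5 = 3585 m³
Ratio = ΔV_u / ΔV_c = Sy / S = 0.05 / 7.3 × 10^-4 = 68.49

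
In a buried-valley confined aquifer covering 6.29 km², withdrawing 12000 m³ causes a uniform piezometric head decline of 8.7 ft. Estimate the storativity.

A = 6.29 km² = 6.29 × 10^6 m²
Δh = 8.7 ft = 2.652 m
S = ΔV / (A × Δh) = 12000 m³ / (6.29 × 10^6 m² × 2.652 m) = 7.194 × 10^-4

S ≈ 7.2 × 10^-4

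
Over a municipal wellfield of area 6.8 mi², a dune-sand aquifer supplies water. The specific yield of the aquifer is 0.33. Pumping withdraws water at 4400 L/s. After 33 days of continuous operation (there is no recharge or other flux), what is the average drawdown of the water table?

A = 6.8 mi² = 1.761 × 10^7 m²
Q = 4400 L/s = 3.802 × 10^5 m³/d
ΔV = Q × t = 3.802 × 10^5 m³/d × 33 d = 1.255 × 10^7 m³
Δh = ΔV / (Sy × A) = 1.255 × 10^7 / (0.33 × 1.761 × 10^7) = 2.159 m

Δh ≈ 2.16 m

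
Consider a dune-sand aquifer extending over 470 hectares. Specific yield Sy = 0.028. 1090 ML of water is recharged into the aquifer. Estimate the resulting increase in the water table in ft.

Δh ≈ 27.2 ft

A = 470 hectares = 4.7 × 10^6 m²
ΔV = 1090 ML = 1.09 × 10^6 m³
Δh = ΔV / (Sy × A) = 1.09 × 10^6 m³ / (0.028 × 4.7 × 10^6 m²) = 8.283 m
Δh = 8.283 m = 27.17 ft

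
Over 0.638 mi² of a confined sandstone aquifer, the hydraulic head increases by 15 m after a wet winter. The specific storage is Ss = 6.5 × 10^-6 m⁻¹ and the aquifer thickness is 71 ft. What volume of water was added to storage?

ΔV ≈ 3490 m³

b = 71 ft = 21.64 m
S = Ss × b = 6.5 × 10^-6 m⁻¹ × 21.64 m = 1.407 × 10^-4
A = 0.638 mi² = 1.652 × 10^6 m²
ΔV = S × A × Δh = 1.407 × 10^-4 × 1.652 × 10^6 m² × 15 m = 3487 m³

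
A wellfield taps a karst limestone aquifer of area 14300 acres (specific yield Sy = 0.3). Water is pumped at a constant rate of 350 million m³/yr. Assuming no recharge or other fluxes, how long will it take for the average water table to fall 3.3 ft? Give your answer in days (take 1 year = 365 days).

t ≈ 18.2 days

A = 14300 acres = 5.787 × 10^7 m²
Δh = 3.3 ft = 1.006 m
ΔV = Sy × A × Δh = 0.3 × 5.787 × 10^7 × 1.006 = 1.746 × 10^7 m³
Q = 350 million m³/yr = 9.589 × 10^5 m³/d
t = ΔV / Q = 1.746 × 10^7 m³ / 9.589 × 10^5 m³/d = 18.21 d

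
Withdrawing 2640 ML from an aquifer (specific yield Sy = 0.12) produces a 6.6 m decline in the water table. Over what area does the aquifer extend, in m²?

A ≈ 3.33 × 10^6 m²

ΔV = 2640 ML = 2.64 × 10^6 m³
A = ΔV / (Sy × Δh) = 2.64 × 10^6 / (0.12 × 6.6) = 3.333 × 10^6 m²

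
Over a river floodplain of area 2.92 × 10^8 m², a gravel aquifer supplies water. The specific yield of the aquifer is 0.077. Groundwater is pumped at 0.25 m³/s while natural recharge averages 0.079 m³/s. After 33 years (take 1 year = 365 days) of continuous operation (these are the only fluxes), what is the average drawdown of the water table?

Δh ≈ 7.91 m

Net abstraction = 0.25 − 0.079 = 0.171 m³/s
Q_net = 0.171 m³/s = 14770 m³/d
t = 33 years = 12040 d
ΔV = Q × t = 14770 m³/d × 12040 d = 1.78 × 10^8 m³
Δh = ΔV / (Sy × A) = 1.78 × 10^8 / (0.077 × 2.92 × 10^8) = 7.915 m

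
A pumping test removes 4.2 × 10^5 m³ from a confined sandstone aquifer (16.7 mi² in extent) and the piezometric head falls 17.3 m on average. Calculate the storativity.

S ≈ 5.6 × 10^-4

A = 16.7 mi² = 4.325 × 10^7 m²
S = ΔV / (A × Δh) = 4.2 × 10^5 m³ / (4.325 × 10^7 m² × 17.3 m) = 5.613 × 10^-4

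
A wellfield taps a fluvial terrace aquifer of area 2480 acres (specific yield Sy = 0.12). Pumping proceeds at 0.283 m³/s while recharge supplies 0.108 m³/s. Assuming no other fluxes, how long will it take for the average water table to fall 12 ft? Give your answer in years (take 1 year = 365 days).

A = 2480 acres = 1.004 × 10^7 m²
Δh = 12 ft = 3.658 m
ΔV = Sy × A × Δh = 0.12 × 1.004 × 10^7 × 3.658 = 4.405 × 10^6 m³
Net withdrawal = 0.283 − 0.108 = 0.175 m³/s = 15120 m³/d
t = ΔV / Q = 4.405 × 10^6 m³ / 15120 m³/d = 291.3 d
t = 291.3 d ≈ 0.7982 years

t ≈ 0.798 years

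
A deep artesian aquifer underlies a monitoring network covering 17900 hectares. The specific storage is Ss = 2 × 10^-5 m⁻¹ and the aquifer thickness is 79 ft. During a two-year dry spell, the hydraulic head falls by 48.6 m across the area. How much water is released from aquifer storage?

ΔV ≈ 4.19 × 10^6 m³

b = 79 ft = 24.08 m
S = Ss × b = 2 × 10^-5 m⁻¹ × 24.08 m = 4.816 × 10^-4
A = 17900 hectares = 1.79 × 10^8 m²
ΔV = S × A × Δh = 4.816 × 10^-4 × 1.79 × 10^8 m² × 48.6 m = 4.189 × 10^6 m³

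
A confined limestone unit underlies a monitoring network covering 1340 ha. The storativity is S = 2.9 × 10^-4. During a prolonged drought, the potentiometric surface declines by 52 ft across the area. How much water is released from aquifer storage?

ΔV ≈ 61600 m³

A = 1340 ha = 1.34 × 10^7 m²
Δh = 52 ft = 15.85 m
ΔV = S × A × Δh = 2.9 × 10^-4 × 1.34 × 10^7 m² × 15.85 m = 61590 m³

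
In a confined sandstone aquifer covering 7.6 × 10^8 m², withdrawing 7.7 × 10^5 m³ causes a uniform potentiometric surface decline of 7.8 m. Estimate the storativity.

S ≈ 1.3 × 10^-4

S = ΔV / (A × Δh) = 7.7 × 10^5 m³ / (7.6 × 10^8 m² × 7.8 m) = 1.299 × 10^-4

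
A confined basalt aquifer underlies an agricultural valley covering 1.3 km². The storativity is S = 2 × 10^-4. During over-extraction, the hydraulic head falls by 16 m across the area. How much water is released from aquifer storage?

A = 1.3 km² = 1.3 × 10^6 m²
ΔV = S × A × Δh = 2 × 10^-4 × 1.3 × 10^6 m² × 16 m = 4160 m³

ΔV ≈ 4160 m³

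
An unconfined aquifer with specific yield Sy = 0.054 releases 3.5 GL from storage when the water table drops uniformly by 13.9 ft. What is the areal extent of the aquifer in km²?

Δh = 13.9 ft = 4.237 m
ΔV = 3.5 GL = 3.5 × 10^6 m³
A = ΔV / (Sy × Δh) = 3.5 × 10^6 / (0.054 × 4.237) = 1.53 × 10^7 m²
A = 1.53 × 10^7 m² = 15.3 km²

A ≈ 15.3 km²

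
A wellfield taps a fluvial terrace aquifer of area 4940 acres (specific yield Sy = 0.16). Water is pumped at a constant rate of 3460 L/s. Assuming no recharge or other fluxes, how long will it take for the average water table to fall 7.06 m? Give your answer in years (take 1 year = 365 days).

A = 4940 acres = 1.999 × 10^7 m²
ΔV = Sy × A × Δh = 0.16 × 1.999 × 10^7 × 7.06 = 2.258 × 10^7 m³
Q = 3460 L/s = 2.989 × 10^5 m³/d
t = ΔV / Q = 2.258 × 10^7 m³ / 2.989 × 10^5 m³/d = 75.54 d
t = 75.54 d ≈ 0.207 years

t ≈ 0.207 years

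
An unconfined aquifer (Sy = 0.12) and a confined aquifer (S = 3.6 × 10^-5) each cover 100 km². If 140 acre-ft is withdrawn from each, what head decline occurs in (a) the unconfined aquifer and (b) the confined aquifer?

A = 100 km² = 1 × 10^8 m²
ΔV = 140 acre-ft = 1.727 × 10^5 m³
Unconfined: Δh_u = ΔV/(Sy·A) = 1.727 × 10^5/(0.12 × 1 × 10^8) = 0.01439 m
Confined: Δh_c = ΔV/(S·A) = 1.727 × 10^5/(3.6 × 10^-5 × 1 × 10^8) = 47.97 m

Δh_u ≈ 0.0144 m; Δh_c ≈ 48 m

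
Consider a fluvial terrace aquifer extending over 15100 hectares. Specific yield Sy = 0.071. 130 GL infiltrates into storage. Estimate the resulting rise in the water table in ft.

Δh ≈ 39.8 ft

A = 15100 hectares = 1.51 × 10^8 m²
ΔV = 130 GL = 1.3 × 10^8 m³
Δh = ΔV / (Sy × A) = 1.3 × 10^8 m³ / (0.071 × 1.51 × 10^8 m²) = 12.13 m
Δh = 12.13 m = 39.78 ft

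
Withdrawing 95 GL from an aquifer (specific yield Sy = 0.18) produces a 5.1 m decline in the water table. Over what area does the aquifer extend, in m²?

A ≈ 1.03 × 10^8 m²

ΔV = 95 GL = 9.5 × 10^7 m³
A = ΔV / (Sy × Δh) = 9.5 × 10^7 / (0.18 × 5.1) = 1.035 × 10^8 m²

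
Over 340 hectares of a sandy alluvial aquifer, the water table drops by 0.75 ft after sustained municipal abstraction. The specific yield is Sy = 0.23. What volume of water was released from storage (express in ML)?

A = 340 hectares = 3.4 × 10^6 m²
Δh = 0.75 ft = 0.2286 m
ΔV = Sy × A × Δh = 0.23 × 3.4 × 10^6 m² × 0.2286 m = 1.788 × 10^5 m³
ΔV = 1.788 × 10^5 m³ = 178.8 ML

ΔV ≈ 179 ML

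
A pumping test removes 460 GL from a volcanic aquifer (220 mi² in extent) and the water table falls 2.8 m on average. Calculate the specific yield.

Sy ≈ 0.29

A = 220 mi² = 5.698 × 10^8 m²
ΔV = 460 GL = 4.6 × 10^8 m³
Sy = ΔV / (A × Δh) = 4.6 × 10^8 m³ / (5.698 × 10^8 m² × 2.8 m) = 0.2883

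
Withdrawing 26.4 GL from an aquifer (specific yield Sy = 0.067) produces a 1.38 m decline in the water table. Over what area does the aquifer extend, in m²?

A ≈ 2.86 × 10^8 m²

ΔV = 26.4 GL = 2.64 × 10^7 m³
A = ΔV / (Sy × Δh) = 2.64 × 10^7 / (0.067 × 1.38) = 2.855 × 10^8 m²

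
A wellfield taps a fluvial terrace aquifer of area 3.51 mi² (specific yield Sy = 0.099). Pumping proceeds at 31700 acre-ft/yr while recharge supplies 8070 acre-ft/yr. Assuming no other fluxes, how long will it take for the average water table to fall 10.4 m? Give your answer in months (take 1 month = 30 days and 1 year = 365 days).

A = 3.51 mi² = 9.091 × 10^6 m²
ΔV = Sy × A × Δh = 0.099 × 9.091 × 10^6 × 10.4 = 9.36 × 10^6 m³
Net withdrawal = 31700 − 8070 = 23630 acre-ft/yr = 79860 m³/d
t = ΔV / Q = 9.36 × 10^6 m³ / 79860 m³/d = 117.2 d
t = 117.2 d ≈ 3.907 months

t ≈ 3.91 months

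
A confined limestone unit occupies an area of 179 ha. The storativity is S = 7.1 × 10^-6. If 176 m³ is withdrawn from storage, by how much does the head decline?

Δh ≈ 13.8 m

A = 179 ha = 1.79 × 10^6 m²
Δh = ΔV / (S × A) = 176 m³ / (7.1 × 10^-6 × 1.79 × 10^6 m²) = 13.85 m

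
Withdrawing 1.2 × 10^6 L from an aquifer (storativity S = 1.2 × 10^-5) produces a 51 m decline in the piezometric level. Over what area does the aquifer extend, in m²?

A ≈ 1.96 × 10^6 m²

ΔV = 1.2 × 10^6 L = 1200 m³
A = ΔV / (S × Δh) = 1200 / (1.2 × 10^-5 × 51) = 1.961 × 10^6 m²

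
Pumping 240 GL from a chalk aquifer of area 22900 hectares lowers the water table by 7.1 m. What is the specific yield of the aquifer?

Sy ≈ 0.15

A = 22900 hectares = 2.29 × 10^8 m²
ΔV = 240 GL = 2.4 × 10^8 m³
Sy = ΔV / (A × Δh) = 2.4 × 10^8 m³ / (2.29 × 10^8 m² × 7.1 m) = 0.1476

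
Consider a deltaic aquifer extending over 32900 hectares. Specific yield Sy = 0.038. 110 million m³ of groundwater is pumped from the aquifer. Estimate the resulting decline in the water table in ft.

Δh ≈ 28.9 ft

A = 32900 hectares = 3.29 × 10^8 m²
ΔV = 110 million m³ = 1.1 × 10^8 m³
Δh = ΔV / (Sy × A) = 1.1 × 10^8 m³ / (0.038 × 3.29 × 10^8 m²) = 8.799 m
Δh = 8.799 m = 28.87 ft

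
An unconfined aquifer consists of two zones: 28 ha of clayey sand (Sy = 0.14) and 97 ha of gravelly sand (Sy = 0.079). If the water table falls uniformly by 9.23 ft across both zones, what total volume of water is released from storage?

A₁ = 28 ha = 2.8 × 10^5 m²; A₂ = 97 ha = 9.7 × 10^5 m²
Δh = 9.23 ft = 2.813 m
ΔV₁ = 0.14 × 2.8 × 10^5 × 2.813 = 1.103 × 10^5 m³
ΔV₂ = 0.079 × 9.7 × 10^5 × 2.813 = 2.156 × 10^5 m³
ΔV = ΔV₁ + ΔV₂ = 3.259 × 10^5 m³

ΔV ≈ 3.26 × 10^5 m³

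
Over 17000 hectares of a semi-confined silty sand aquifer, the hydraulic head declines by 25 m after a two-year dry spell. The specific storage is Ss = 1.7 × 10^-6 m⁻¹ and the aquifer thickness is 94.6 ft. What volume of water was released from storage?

b = 94.6 ft = 28.83 m
S = Ss × b = 1.7 × 10^-6 m⁻¹ × 28.83 m = 4.902 × 10^-5
A = 17000 hectares = 1.7 × 10^8 m²
ΔV = S × A × Δh = 4.902 × 10^-5 × 1.7 × 10^8 m² × 25 m = 2.083 × 10^5 m³

ΔV ≈ 2.08 × 10^5 m³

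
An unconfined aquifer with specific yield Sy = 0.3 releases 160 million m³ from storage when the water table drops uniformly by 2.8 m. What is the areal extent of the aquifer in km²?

A ≈ 190 km²

ΔV = 160 million m³ = 1.6 × 10^8 m³
A = ΔV / (Sy × Δh) = 1.6 × 10^8 / (0.3 × 2.8) = 1.905 × 10^8 m²
A = 1.905 × 10^8 m² = 190.5 km²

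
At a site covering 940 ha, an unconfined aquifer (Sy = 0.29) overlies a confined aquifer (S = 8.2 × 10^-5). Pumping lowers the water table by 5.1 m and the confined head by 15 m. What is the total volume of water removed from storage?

ΔV ≈ 1.39 × 10^7 m³

A = 940 ha = 9.4 × 10^6 m²
Unconfined: ΔV_u = Sy × A × Δh_u = 0.29 × 9.4 × 10^6 × 5.1 = 1.39 × 10^7 m³
Confined: ΔV_c = S × A × Δh_c = 8.2 × 10^-5 × 9.4 × 10^6 × 15 = 11560 m³
Total ΔV = 1.39 × 10^7 + 11560 = 1.391 × 10^7 m³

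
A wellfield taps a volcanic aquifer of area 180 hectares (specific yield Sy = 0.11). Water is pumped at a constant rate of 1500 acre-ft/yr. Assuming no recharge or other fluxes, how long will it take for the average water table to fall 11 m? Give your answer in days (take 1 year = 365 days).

A = 180 hectares = 1.8 × 10^6 m²
ΔV = Sy × A × Δh = 0.11 × 1.8 × 10^6 × 11 = 2.178 × 10^6 m³
Q = 1500 acre-ft/yr = 5069 m³/d
t = ΔV / Q = 2.178 × 10^6 m³ / 5069 m³/d = 429.7 d

t ≈ 430 days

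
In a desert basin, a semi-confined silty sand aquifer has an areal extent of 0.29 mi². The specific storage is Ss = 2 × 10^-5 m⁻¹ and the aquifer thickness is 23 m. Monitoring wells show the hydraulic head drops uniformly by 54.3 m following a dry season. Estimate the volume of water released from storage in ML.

S = Ss × b = 2 × 10^-5 m⁻¹ × 23 m = 4.6 × 10^-4
A = 0.29 mi² = 7.511 × 10^5 m²
ΔV = S × A × Δh = 4.6 × 10^-4 × 7.511 × 10^5 m² × 54.3 m = 18760 m³
ΔV = 18760 m³ = 18.76 ML

ΔV ≈ 18.8 ML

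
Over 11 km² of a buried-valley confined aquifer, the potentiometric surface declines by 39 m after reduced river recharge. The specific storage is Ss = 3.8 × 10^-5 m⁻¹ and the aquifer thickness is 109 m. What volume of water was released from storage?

S = Ss × b = 3.8 × 10^-5 m⁻¹ × 109 m = 4.142 × 10^-3
A = 11 km² = 1.1 × 10^7 m²
ΔV = S × A × Δh = 0.004142 × 1.1 × 10^7 m² × 39 m = 1.777 × 10^6 m³

ΔV ≈ 1.78 × 10^6 m³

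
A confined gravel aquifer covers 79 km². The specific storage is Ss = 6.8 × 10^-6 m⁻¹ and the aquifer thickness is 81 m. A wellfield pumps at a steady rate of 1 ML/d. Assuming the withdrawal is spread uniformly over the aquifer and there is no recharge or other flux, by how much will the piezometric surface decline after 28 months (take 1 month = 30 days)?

Δh ≈ 19.3 m

S = Ss × b = 6.8 × 10^-6 m⁻¹ × 81 m = 5.508 × 10^-4
A = 79 km² = 7.9 × 10^7 m²
Q = 1 ML/d = 1000 m³/d
t = 28 months = 840 d
ΔV = Q × t = 1000 m³/d × 840 d = 8.4 × 10^5 m³
Δh = ΔV / (S × A) = 8.4 × 10^5 / (5.508 × 10^-4 × 7.9 × 10^7) = 19.3 m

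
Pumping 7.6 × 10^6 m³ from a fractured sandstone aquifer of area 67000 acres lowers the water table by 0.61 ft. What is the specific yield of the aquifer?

Sy ≈ 0.15

A = 67000 acres = 2.711 × 10^8 m²
Δh = 0.61 ft = 0.1859 m
Sy = ΔV / (A × Δh) = 7.6 × 10^6 m³ / (2.711 × 10^8 m² × 0.1859 m) = 0.1508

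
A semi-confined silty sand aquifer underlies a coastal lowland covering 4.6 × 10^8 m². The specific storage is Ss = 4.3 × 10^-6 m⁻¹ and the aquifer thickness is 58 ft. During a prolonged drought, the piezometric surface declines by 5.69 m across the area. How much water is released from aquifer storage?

b = 58 ft = 17.68 m
S = Ss × b = 4.3 × 10^-6 m⁻¹ × 17.68 m = 7.602 × 10^-5
ΔV = S × A × Δh = 7.602 × 10^-5 × 4.6 × 10^8 m² × 5.69 m = 1.99 × 10^5 m³

ΔV ≈ 1.99 × 10^5 m³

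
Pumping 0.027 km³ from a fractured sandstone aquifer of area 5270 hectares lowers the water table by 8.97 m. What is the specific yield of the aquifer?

A = 5270 hectares = 5.27 × 10^7 m²
ΔV = 0.027 km³ = 2.7 × 10^7 m³
Sy = ΔV / (A × Δh) = 2.7 × 10^7 m³ / (5.27 × 10^7 m² × 8.97 m) = 0.05712

Sy ≈ 0.057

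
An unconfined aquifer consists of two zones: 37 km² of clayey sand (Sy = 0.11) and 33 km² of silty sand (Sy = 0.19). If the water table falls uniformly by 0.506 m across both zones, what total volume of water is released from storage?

ΔV ≈ 5.23 × 10^6 m³

A₁ = 37 km² = 3.7 × 10^7 m²; A₂ = 33 km² = 3.3 × 10^7 m²
ΔV₁ = 0.11 × 3.7 × 10^7 × 0.506 = 2.059 × 10^6 m³
ΔV₂ = 0.19 × 3.3 × 10^7 × 0.506 = 3.173 × 10^6 m³
ΔV = ΔV₁ + ΔV₂ = 5.232 × 10^6 m³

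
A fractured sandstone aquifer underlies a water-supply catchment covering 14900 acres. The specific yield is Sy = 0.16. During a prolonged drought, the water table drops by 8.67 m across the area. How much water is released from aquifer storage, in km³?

ΔV ≈ 0.0836 km³

A = 14900 acres = 6.03 × 10^7 m²
ΔV = Sy × A × Δh = 0.16 × 6.03 × 10^7 m² × 8.67 m = 8.365 × 10^7 m³
ΔV = 8.365 × 10^7 m³ = 0.08365 km³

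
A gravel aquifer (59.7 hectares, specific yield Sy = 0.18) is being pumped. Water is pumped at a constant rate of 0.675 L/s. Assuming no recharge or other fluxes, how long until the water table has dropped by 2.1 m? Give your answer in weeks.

A = 59.7 hectares = 5.97 × 10^5 m²
ΔV = Sy × A × Δh = 0.18 × 5.97 × 10^5 × 2.1 = 2.257 × 10^5 m³
Q = 0.675 L/s = 58.32 m³/d
t = ΔV / Q = 2.257 × 10^5 m³ / 58.32 m³/d = 3869 d
t = 3869 d ≈ 552.8 weeks

t ≈ 553 weeks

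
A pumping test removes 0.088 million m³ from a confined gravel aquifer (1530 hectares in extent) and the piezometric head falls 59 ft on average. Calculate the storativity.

S ≈ 3.2 × 10^-4

A = 1530 hectares = 1.53 × 10^7 m²
Δh = 59 ft = 17.98 m
ΔV = 0.088 million m³ = 88000 m³
S = ΔV / (A × Δh) = 88000 m³ / (1.53 × 10^7 m² × 17.98 m) = 3.198 × 10^-4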